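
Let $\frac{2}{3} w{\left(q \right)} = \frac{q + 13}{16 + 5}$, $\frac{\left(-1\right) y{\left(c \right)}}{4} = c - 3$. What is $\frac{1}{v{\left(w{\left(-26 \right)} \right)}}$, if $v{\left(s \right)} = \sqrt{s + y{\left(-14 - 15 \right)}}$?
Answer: $\frac{\sqrt{24906}}{1779} \approx 0.088711$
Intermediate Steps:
$y{\left(c \right)} = 12 - 4 c$ ($y{\left(c \right)} = - 4 \left(c - 3\right) = - 4 \left(-3 + c\right) = 12 - 4 c$)
$w{\left(q \right)} = \frac{13}{14} + \frac{q}{14}$ ($w{\left(q \right)} = \frac{3 \frac{q + 13}{16 + 5}}{2} = \frac{3 \frac{13 + q}{21}}{2} = \frac{3 \left(13 + q\right) \frac{1}{21}}{2} = \frac{3 \left(\frac{13}{21} + \frac{q}{21}\right)}{2} = \frac{13}{14} + \frac{q}{14}$)
$v{\left(s \right)} = \sqrt{128 + s}$ ($v{\left(s \right)} = \sqrt{s - \left(-12 + 4 \left(-14 - 15\right)\right)} = \sqrt{s + \left(12 - -116\right)} = \sqrt{s + \left(12 + 116\right)} = \sqrt{s + 128} = \sqrt{128 + s}$)
$\frac{1}{v{\left(w{\left(-26 \right)} \right)}} = \frac{1}{\sqrt{128 + \left(\frac{13}{14} + \frac{1}{14} \left(-26\right)\right)}} = \frac{1}{\sqrt{128 + \left(\frac{13}{14} - \frac{13}{7}\right)}} = \frac{1}{\sqrt{128 - \frac{13}{14}}} = \frac{1}{\sqrt{\frac{1779}{14}}} = \frac{1}{\frac{1}{14} \sqrt{24906}} = \frac{\sqrt{24906}}{1779}$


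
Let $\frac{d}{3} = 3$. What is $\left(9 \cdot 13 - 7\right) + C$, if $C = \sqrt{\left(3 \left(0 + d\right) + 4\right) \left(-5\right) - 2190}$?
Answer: $110 + i \sqrt{2345} \approx 110.0 + 48.425 i$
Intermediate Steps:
$d = 9$ ($d = 3 \cdot 3 = 9$)
$C = i \sqrt{2345}$ ($C = \sqrt{\left(3 \left(0 + 9\right) + 4\right) \left(-5\right) - 2190} = \sqrt{\left(3 \cdot 9 + 4\right) \left(-5\right) - 2190} = \sqrt{\left(27 + 4\right) \left(-5\right) - 2190} = \sqrt{31 \left(-5\right) - 2190} = \sqrt{-155 - 2190} = \sqrt{-2345} = i \sqrt{2345} \approx 48.425 i$)
$\left(9 \cdot 13 - 7\right) + C = \left(9 \cdot 13 - 7\right) + i \sqrt{2345} = \left(117 - 7\right) + i \sqrt{2345} = 110 + i \sqrt{2345}$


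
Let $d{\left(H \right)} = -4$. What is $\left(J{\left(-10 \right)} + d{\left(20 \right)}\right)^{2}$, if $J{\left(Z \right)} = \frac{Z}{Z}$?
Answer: $9$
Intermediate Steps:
$J{\left(Z \right)} = 1$
$\left(J{\left(-10 \right)} + d{\left(20 \right)}\right)^{2} = \left(1 - 4\right)^{2} = \left(-3\right)^{2} = 9$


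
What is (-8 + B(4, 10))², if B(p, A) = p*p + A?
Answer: 324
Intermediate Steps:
B(p, A) = A + p² (B(p, A) = p² + A = A + p²)
(-8 + B(4, 10))² = (-8 + (10 + 4²))² = (-8 + (10 + 16))² = (-8 + 26)² = 18² = 324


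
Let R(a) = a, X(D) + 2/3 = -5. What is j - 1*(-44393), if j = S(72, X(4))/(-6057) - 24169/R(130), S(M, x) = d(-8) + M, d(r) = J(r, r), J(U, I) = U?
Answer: 34809092177/787410 ≈ 44207.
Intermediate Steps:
d(r) = r
X(D) = -17/3 (X(D) = -2/3 - 5 = -17/3)
S(M, x) = -8 + M
j = -146399953/787410 (j = (-8 + 72)/(-6057) - 24169/130 = 64*(-1/6057) - 24169*1/130 = -64/6057 - 24169/130 = -146399953/787410 ≈ -185.93)
j - 1*(-44393) = -146399953/787410 - 1*(-44393) = -146399953/787410 + 44393 = 34809092177/787410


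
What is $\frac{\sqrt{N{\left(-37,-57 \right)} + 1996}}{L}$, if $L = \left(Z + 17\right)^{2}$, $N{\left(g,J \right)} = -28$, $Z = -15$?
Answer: $\sqrt{123} \approx 11.091$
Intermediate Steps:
$L = 4$ ($L = \left(-15 + 17\right)^{2} = 2^{2} = 4$)
$\frac{\sqrt{N{\left(-37,-57 \right)} + 1996}}{L} = \frac{\sqrt{-28 + 1996}}{4} = \sqrt{1968} \cdot \frac{1}{4} = 4 \sqrt{123} \cdot \frac{1}{4} = \sqrt{123}$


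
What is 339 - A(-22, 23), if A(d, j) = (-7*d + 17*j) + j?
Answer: -229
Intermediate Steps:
A(d, j) = -7*d + 18*j
339 - A(-22, 23) = 339 - (-7*(-22) + 18*23) = 339 - (154 + 414) = 339 - 1*568 = 339 - 568 = -229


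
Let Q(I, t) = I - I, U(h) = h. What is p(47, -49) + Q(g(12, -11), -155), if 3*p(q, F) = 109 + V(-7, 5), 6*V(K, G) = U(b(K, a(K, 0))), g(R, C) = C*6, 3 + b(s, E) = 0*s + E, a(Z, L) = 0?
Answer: 217/6 ≈ 36.167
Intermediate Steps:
b(s, E) = -3 + E (b(s, E) = -3 + (0*s + E) = -3 + (0 + E) = -3 + E)
g(R, C) = 6*C
V(K, G) = -1/2 (V(K, G) = (-3 + 0)/6 = (1/6)*(-3) = -1/2)
p(q, F) = 217/6 (p(q, F) = (109 - 1/2)/3 = (1/3)*(217/2) = 217/6)
Q(I, t) = 0
p(47, -49) + Q(g(12, -11), -155) = 217/6 + 0 = 217/6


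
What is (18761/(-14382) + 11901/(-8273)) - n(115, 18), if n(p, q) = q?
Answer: -2468051083/118982286 ≈ -20.743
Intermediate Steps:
(18761/(-14382) + 11901/(-8273)) - n(115, 18) = (18761/(-14382) + 11901/(-8273)) - 1*18 = (18761*(-1/14382) + 11901*(-1/8273)) - 18 = (-18761/14382 - 11901/8273) - 18 = -326369935/118982286 - 18 = -2468051083/118982286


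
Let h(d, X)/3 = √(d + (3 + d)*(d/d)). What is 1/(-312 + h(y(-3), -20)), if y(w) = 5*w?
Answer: -104/32529 - I*√3/10843 ≈ -0.0031971 - 0.00015974*I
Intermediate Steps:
h(d, X) = 3*√(3 + 2*d) (h(d, X) = 3*√(d + (3 + d)*(d/d)) = 3*√(d + (3 + d)*1) = 3*√(d + (3 + d)) = 3*√(3 + 2*d))
1/(-312 + h(y(-3), -20)) = 1/(-312 + 3*√(3 + 2*(5*(-3)))) = 1/(-312 + 3*√(3 + 2*(-15))) = 1/(-312 + 3*√(3 - 30)) = 1/(-312 + 3*√(-27)) = 1/(-312 + 3*(3*I*√3)) = 1/(-312 + 9*I*√3)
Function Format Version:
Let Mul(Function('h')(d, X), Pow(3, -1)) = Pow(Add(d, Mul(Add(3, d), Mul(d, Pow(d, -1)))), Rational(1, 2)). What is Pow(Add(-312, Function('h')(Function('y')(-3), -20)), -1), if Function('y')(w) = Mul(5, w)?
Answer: Add(Rational(-104, 32529), Mul(Rational(-1, 10843), I, Pow(3, Rational(1, 2)))) ≈ Add(-0.0031971, Mul(-0.00015974, I))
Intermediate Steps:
Function('h')(d, X) = Mul(3, Pow(Add(3, Mul(2, d)), Rational(1, 2))) (Function('h')(d, X) = Mul(3, Pow(Add(d, Mul(Add(3, d), Mul(d, Pow(d, -1)))), Rational(1, 2))) = Mul(3, Pow(Add(d, Mul(Add(3, d), 1)), Rational(1, 2))) = Mul(3, Pow(Add(d, Add(3, d)), Rational(1, 2))) = Mul(3, Pow(Add(3, Mul(2, d)), Rational(1, 2))))
Pow(Add(-312, Function('h')(Function('y')(-3), -20)), -1) = Pow(Add(-312, Mul(3, Pow(Add(3, Mul(2, Mul(5, -3))), Rational(1, 2)))), -1) = Pow(Add(-312, Mul(3, Pow(Add(3, Mul(2, -15)), Rational(1, 2)))), -1) = Pow(Add(-312, Mul(3, Pow(Add(3, -30), Rational(1, 2)))), -1) = Pow(Add(-312, Mul(3, Pow(-27, Rational(1, 2)))), -1) = Pow(Add(-312, Mul(3, Mul(3, I, Pow(3, Rational(1, 2))))), -1) = Pow(Add(-312, Mul(9, I, Pow(3, Rational(1, 2)))), -1)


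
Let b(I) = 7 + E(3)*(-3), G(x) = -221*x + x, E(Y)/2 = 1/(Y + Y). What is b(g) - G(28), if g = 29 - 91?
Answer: 6166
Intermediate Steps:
E(Y) = 1/Y (E(Y) = 2/(Y + Y) = 2/((2*Y)) = 2*(1/(2*Y)) = 1/Y)
G(x) = -220*x
g = -62
b(I) = 6 (b(I) = 7 - 3/3 = 7 + (⅓)*(-3) = 7 - 1 = 6)
b(g) - G(28) = 6 - (-220)*28 = 6 - 1*(-6160) = 6 + 6160 = 6166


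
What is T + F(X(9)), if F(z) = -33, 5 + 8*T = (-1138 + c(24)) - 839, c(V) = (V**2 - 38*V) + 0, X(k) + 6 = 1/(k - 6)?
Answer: -1291/4 ≈ -322.75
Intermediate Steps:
X(k) = -6 + 1/(-6 + k) (X(k) = -6 + 1/(k - 6) = -6 + 1/(-6 + k))
c(V) = V**2 - 38*V
T = -1159/4 (T = -5/8 + ((-1138 + 24*(-38 + 24)) - 839)/8 = -5/8 + ((-1138 + 24*(-14)) - 839)/8 = -5/8 + ((-1138 - 336) - 839)/8 = -5/8 + (-1474 - 839)/8 = -5/8 + (1/8)*(-2313) = -5/8 - 2313/8 = -1159/4 ≈ -289.75)
T + F(X(9)) = -1159/4 - 33 = -1291/4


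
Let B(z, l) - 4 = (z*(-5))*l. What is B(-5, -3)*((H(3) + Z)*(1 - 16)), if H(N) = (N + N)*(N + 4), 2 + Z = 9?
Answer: 52185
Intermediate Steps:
Z = 7 (Z = -2 + 9 = 7)
H(N) = 2*N*(4 + N) (H(N) = (2*N)*(4 + N) = 2*N*(4 + N))
B(z, l) = 4 - 5*l*z (B(z, l) = 4 + (z*(-5))*l = 4 + (-5*z)*l = 4 - 5*l*z)
B(-5, -3)*((H(3) + Z)*(1 - 16)) = (4 - 5*(-3)*(-5))*((2*3*(4 + 3) + 7)*(1 - 16)) = (4 - 75)*((2*3*7 + 7)*(-15)) = -71*(42 + 7)*(-15) = -3479*(-15) = -71*(-735) = 52185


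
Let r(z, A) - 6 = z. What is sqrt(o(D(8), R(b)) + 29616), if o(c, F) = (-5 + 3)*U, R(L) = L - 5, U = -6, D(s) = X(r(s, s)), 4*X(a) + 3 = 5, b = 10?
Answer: 6*sqrt(823) ≈ 172.13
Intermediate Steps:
r(z, A) = 6 + z
X(a) = 1/2 (X(a) = -3/4 + (1/4)*5 = -3/4 + 5/4 = 1/2)
D(s) = 1/2
R(L) = -5 + L
o(c, F) = 12 (o(c, F) = (-5 + 3)*(-6) = -2*(-6) = 12)
sqrt(o(D(8), R(b)) + 29616) = sqrt(12 + 29616) = sqrt(29628) = 6*sqrt(823)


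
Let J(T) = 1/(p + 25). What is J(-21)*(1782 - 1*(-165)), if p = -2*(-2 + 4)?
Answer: 649/7 ≈ 92.714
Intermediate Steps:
p = -4 (p = -2*2 = -4)
J(T) = 1/21 (J(T) = 1/(-4 + 25) = 1/21)
J(-21)*(1782 - 1*(-165)) = (1782 - 1*(-165))/21 = (1782 + 165)/21 = (1/21)*1947 = 649/7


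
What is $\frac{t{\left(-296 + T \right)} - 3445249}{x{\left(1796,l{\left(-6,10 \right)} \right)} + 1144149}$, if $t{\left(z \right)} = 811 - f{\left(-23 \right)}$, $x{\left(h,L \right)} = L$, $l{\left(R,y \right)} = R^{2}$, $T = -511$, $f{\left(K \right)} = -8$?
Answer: $- \frac{688886}{228837} \approx -3.0104$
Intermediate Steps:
$t{\left(z \right)} = 819$ ($t{\left(z \right)} = 811 - -8 = 811 + 8 = 819$)
$\frac{t{\left(-296 + T \right)} - 3445249}{x{\left(1796,l{\left(-6,10 \right)} \right)} + 1144149} = \frac{819 - 3445249}{\left(-6\right)^{2} + 1144149} = - \frac{3444430}{36 + 1144149} = - \frac{3444430}{1144185} = \left(-3444430\right) \frac{1}{1144185} = - \frac{688886}{228837}$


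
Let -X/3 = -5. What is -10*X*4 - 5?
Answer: -605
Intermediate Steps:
X = 15 (X = -3*(-5) = 15)
-10*X*4 - 5 = -150*4 - 5 = -10*60 - 5 = -600 - 5 = -605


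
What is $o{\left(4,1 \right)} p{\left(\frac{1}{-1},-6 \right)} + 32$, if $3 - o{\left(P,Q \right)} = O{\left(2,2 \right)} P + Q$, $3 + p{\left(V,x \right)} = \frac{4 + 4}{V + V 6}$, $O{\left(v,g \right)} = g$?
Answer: $\frac{398}{7} \approx 56.857$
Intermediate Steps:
$p{\left(V,x \right)} = -3 + \frac{8}{7 V}$ ($p{\left(V,x \right)} = -3 + \frac{4 + 4}{V + V 6} = -3 + \frac{8}{V + 6 V} = -3 + \frac{8}{7 V}$)
$o{\left(P,Q \right)} = 3 - Q - 2 P$ ($o{\left(P,Q \right)} = 3 - \left(2 P + Q\right) = 3 - \left(Q + 2 P\right) = 3 - Q - 2 P$)
$o{\left(4,1 \right)} p{\left(\frac{1}{-1},-6 \right)} + 32 = \left(3 - 1 - 8\right) \left(-3 + \frac{8}{7 \frac{1}{-1}}\right) + 32 = \left(3 - 1 - 8\right) \left(-3 + \frac{8}{7 \left(-1\right)}\right) + 32 = - 6 \left(-3 + \frac{8}{7} \left(-1\right)\right) + 32 = - 6 \left(-3 - \frac{8}{7}\right) + 32 = \left(-6\right) \left(- \frac{29}{7}\right) + 32 = \frac{174}{7} + 32 = \frac{398}{7}$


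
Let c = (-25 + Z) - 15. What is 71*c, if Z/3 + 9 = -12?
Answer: -7313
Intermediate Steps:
Z = -63 (Z = -27 + 3*(-12) = -27 - 36 = -63)
c = -103 (c = (-25 - 63) - 15 = -88 - 15 = -103)
71*c = 71*(-103) = -7313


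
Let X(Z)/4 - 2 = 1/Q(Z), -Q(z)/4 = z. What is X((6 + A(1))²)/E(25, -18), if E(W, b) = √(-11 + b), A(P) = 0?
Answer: -287*I*√29/1044 ≈ -1.4804*I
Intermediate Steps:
Q(z) = -4*z
X(Z) = 8 - 1/Z (X(Z) = 8 + 4/((-4*Z)) = 8 + 4*(-1/(4*Z)) = 8 - 1/Z)
X((6 + A(1))²)/E(25, -18) = (8 - 1/((6 + 0)²))/(√(-11 - 18)) = (8 - 1/(6²))/(√(-29)) = (8 - 1/36)/((I*√29)) = (8 - 1*1/36)*(-I*√29/29) = (8 - 1/36)*(-I*√29/29) = 287*(-I*√29/29)/36 = -287*I*√29/1044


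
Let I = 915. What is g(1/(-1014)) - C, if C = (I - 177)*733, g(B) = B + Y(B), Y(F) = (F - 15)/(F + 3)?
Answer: -1668087116591/3083574 ≈ -5.4096e+5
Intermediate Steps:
Y(F) = (-15 + F)/(3 + F)
g(B) = B + (-15 + B)/(3 + B)
C = 540954 (C = (915 - 177)*733 = 738*733 = 540954)
g(1/(-1014)) - C = (-15 + 1/(-1014) + (3 + 1/(-1014))/(-1014))/(3 + 1/(-1014)) - 1*540954 = (-15 - 1/1014 - (3 - 1/1014)/1014)/(3 - 1/1014) - 540954 = (-15 - 1/1014 - 1/1014*3041/1014)/(3041/1014) - 540954 = 1014*(-15 - 1/1014 - 3041/1028196)/3041 - 540954 = (1014/3041)*(-15426995/1028196) - 540954 = -15426995/3083574 - 540954 = -1668087116591/3083574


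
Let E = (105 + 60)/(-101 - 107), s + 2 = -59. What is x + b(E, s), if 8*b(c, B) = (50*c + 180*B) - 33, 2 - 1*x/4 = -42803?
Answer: 141305563/832 ≈ 1.6984e+5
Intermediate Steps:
s = -61 (s = -2 - 59 = -61)
x = 171220 (x = 8 - 4*(-42803) = 8 + 171212 = 171220)
E = -165/208 (E = 165/(-208) = 165*(-1/208) = -165/208 ≈ -0.79327)
b(c, B) = -33/8 + 25*c/4 + 45*B/2 (b(c, B) = ((50*c + 180*B) - 33)/8 = (-33 + 50*c + 180*B)/8 = -33/8 + 25*c/4 + 45*B/2)
x + b(E, s) = 171220 + (-33/8 + (25/4)*(-165/208) + (45/2)*(-61)) = 171220 + (-33/8 - 4125/832 - 2745/2) = 171220 - 1149477/832 = 141305563/832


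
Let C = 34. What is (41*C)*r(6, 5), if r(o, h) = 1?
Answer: 1394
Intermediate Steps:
(41*C)*r(6, 5) = (41*34)*1 = 1394*1 = 1394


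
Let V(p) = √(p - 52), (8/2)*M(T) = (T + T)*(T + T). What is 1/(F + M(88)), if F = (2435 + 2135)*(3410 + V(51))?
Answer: 3897861/60773286722509 - 2285*I/121546573445018 ≈ 6.4138e-8 - 1.8799e-11*I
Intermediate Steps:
M(T) = T² (M(T) = ((T + T)*(T + T))/4 = ((2*T)*(2*T))/4 = (4*T²)/4 = T²)
V(p) = √(-52 + p)
F = 15583700 + 4570*I (F = (2435 + 2135)*(3410 + √(-52 + 51)) = 4570*(3410 + √(-1)) = 4570*(3410 + I) = 15583700 + 4570*I ≈ 1.5584e+7 + 4570.0*I)
1/(F + M(88)) = 1/((15583700 + 4570*I) + 88²) = 1/((15583700 + 4570*I) + 7744) = 1/(15591444 + 4570*I) = (15591444 - 4570*I)/243093146890036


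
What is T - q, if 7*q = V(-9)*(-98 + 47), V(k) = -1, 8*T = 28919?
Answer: 202025/56 ≈ 3607.6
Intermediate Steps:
T = 28919/8 (T = (⅛)*28919 = 28919/8 ≈ 3614.9)
q = 51/7 (q = (-(-98 + 47))/7 = (-1*(-51))/7 = (⅐)*51 = 51/7 ≈ 7.2857)
T - q = 28919/8 - 1*51/7 = 28919/8 - 51/7 = 202025/56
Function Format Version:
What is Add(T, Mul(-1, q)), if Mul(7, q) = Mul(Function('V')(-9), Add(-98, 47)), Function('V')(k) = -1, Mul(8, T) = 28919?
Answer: Rational(202025, 56) ≈ 3607.6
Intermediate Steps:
T = Rational(28919, 8) (T = Mul(Rational(1, 8), 28919) = Rational(28919, 8) ≈ 3614.9)
q = Rational(51, 7) (q = Mul(Rational(1, 7), Mul(-1, Add(-98, 47))) = Mul(Rational(1, 7), Mul(-1, -51)) = Mul(Rational(1, 7), 51) = Rational(51, 7) ≈ 7.2857)
Add(T, Mul(-1, q)) = Add(Rational(28919, 8), Mul(-1, Rational(51, 7))) = Add(Rational(28919, 8), Rational(-51, 7)) = Rational(202025, 56)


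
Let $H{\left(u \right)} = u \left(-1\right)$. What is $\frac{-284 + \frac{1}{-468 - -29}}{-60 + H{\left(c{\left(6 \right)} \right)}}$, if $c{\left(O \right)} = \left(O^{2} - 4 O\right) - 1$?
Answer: $\frac{124677}{31169} \approx 4.0$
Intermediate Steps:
$c{\left(O \right)} = -1 + O^{2} - 4 O$
$H{\left(u \right)} = - u$
$\frac{-284 + \frac{1}{-468 - -29}}{-60 + H{\left(c{\left(6 \right)} \right)}} = \frac{-284 + \frac{1}{-468 - -29}}{-60 - \left(-1 + 6^{2} - 24\right)} = \frac{-284 + \frac{1}{-468 + \left(-46 + 75\right)}}{-60 - \left(-1 + 36 - 24\right)} = \frac{-284 + \frac{1}{-468 + 29}}{-60 - 11} = \frac{-284 + \frac{1}{-439}}{-60 - 11} = \frac{-284 - \frac{1}{439}}{-71} = \left(- \frac{124677}{439}\right) \left(- \frac{1}{71}\right) = \frac{124677}{31169}$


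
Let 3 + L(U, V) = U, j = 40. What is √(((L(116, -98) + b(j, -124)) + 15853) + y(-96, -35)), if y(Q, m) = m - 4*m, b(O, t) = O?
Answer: √16111 ≈ 126.93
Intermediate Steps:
y(Q, m) = -3*m
L(U, V) = -3 + U
√(((L(116, -98) + b(j, -124)) + 15853) + y(-96, -35)) = √((((-3 + 116) + 40) + 15853) - 3*(-35)) = √(((113 + 40) + 15853) + 105) = √((153 + 15853) + 105) = √(16006 + 105) = √16111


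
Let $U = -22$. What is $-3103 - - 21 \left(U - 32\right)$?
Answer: $-4237$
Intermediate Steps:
$-3103 - - 21 \left(U - 32\right) = -3103 - - 21 \left(-22 - 32\right) = -3103 - \left(-21\right) \left(-54\right) = -3103 - 1134 = -4237$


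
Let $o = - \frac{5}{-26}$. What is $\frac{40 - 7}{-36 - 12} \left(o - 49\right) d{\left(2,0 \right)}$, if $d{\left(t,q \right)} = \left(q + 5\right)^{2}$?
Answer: $\frac{348975}{416} \approx 838.88$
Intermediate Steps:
$d{\left(t,q \right)} = \left(5 + q\right)^{2}$
$o = \frac{5}{26}$ ($o = \left(-5\right) \left(- \frac{1}{26}\right) = \frac{5}{26} \approx 0.19231$)
$\frac{40 - 7}{-36 - 12} \left(o - 49\right) d{\left(2,0 \right)} = \frac{40 - 7}{-36 - 12} \left(\frac{5}{26} - 49\right) \left(5 + 0\right)^{2} = \frac{33}{-48} \left(- \frac{1269}{26}\right) 5^{2} = 33 \left(- \frac{1}{48}\right) \left(- \frac{1269}{26}\right) 25 = \left(- \frac{11}{16}\right) \left(- \frac{1269}{26}\right) 25 = \frac{13959}{416} \cdot 25 = \frac{348975}{416}$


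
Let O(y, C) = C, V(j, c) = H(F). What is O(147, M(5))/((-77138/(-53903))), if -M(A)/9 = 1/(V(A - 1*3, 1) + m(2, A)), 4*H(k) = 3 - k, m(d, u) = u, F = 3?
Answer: -485127/385690 ≈ -1.2578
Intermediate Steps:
H(k) = ¾ - k/4 (H(k) = (3 - k)/4 = ¾ - k/4)
V(j, c) = 0 (V(j, c) = ¾ - ¼*3 = ¾ - ¾ = 0)
M(A) = -9/A (M(A) = -9/(0 + A) = -9/A)
O(147, M(5))/((-77138/(-53903))) = (-9/5)/((-77138/(-53903))) = (-9*⅕)/((-77138*(-1/53903))) = -9/(5*77138/53903) = -9/5*53903/77138 = -485127/385690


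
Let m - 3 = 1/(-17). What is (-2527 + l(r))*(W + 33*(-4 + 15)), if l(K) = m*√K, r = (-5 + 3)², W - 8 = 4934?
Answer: -227366995/17 ≈ -1.3375e+7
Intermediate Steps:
W = 4942 (W = 8 + 4934 = 4942)
r = 4 (r = (-2)² = 4)
m = 50/17 (m = 3 + 1/(-17) = 3 - 1/17 = 50/17 ≈ 2.9412)
l(K) = 50*√K/17
(-2527 + l(r))*(W + 33*(-4 + 15)) = (-2527 + 50*√4/17)*(4942 + 33*(-4 + 15)) = (-2527 + (50/17)*2)*(4942 + 33*11) = (-2527 + 100/17)*(4942 + 363) = -42859/17*5305 = -227366995/17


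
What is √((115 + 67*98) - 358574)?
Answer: I*√351893 ≈ 593.21*I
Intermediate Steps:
√((115 + 67*98) - 358574) = √((115 + 6566) - 358574) = √(6681 - 358574) = √(-351893) = I*√351893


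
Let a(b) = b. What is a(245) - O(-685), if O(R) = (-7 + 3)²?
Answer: 229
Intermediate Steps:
O(R) = 16 (O(R) = (-4)² = 16)
a(245) - O(-685) = 245 - 1*16 = 245 - 16 = 229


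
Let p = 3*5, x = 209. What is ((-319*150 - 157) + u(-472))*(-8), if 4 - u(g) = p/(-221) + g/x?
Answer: 17736824960/46189 ≈ 3.8401e+5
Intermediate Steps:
p = 15
u(g) = 899/221 - g/209 (u(g) = 4 - (15/(-221) + g/209) = 4 - (15*(-1/221) + g*(1/209)) = 4 - (-15/221 + g/209) = 4 + (15/221 - g/209) = 899/221 - g/209)
((-319*150 - 157) + u(-472))*(-8) = ((-319*150 - 157) + (899/221 - 1/209*(-472)))*(-8) = ((-47850 - 157) + (899/221 + 472/209))*(-8) = (-48007 + 292203/46189)*(-8) = -2217103120/46189*(-8) = 17736824960/46189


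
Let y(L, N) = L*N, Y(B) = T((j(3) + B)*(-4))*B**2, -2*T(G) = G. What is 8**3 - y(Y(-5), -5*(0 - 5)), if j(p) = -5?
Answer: 13012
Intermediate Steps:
T(G) = -G/2
Y(B) = B**2*(-10 + 2*B) (Y(B) = (-(-5 + B)*(-4)/2)*B**2 = (-(20 - 4*B)/2)*B**2 = (-10 + 2*B)*B**2 = B**2*(-10 + 2*B))
8**3 - y(Y(-5), -5*(0 - 5)) = 8**3 - 2*(-5)**2*(-5 - 5)*(-5*(0 - 5)) = 512 - 2*25*(-10)*(-5*(-5)) = 512 - (-500)*25 = 512 - 1*(-12500) = 512 + 12500 = 13012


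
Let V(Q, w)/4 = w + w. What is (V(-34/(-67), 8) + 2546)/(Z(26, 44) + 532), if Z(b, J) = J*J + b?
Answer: 45/43 ≈ 1.0465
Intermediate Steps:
Z(b, J) = b + J² (Z(b, J) = J² + b = b + J²)
V(Q, w) = 8*w (V(Q, w) = 4*(w + w) = 4*(2*w) = 8*w)
(V(-34/(-67), 8) + 2546)/(Z(26, 44) + 532) = (8*8 + 2546)/((26 + 44²) + 532) = (64 + 2546)/((26 + 1936) + 532) = 2610/(1962 + 532) = 2610/2494 = 2610*(1/2494) = 45/43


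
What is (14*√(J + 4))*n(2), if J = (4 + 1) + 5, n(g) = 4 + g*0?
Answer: 56*√14 ≈ 209.53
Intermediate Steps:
n(g) = 4 (n(g) = 4 + 0 = 4)
J = 10 (J = 5 + 5 = 10)
(14*√(J + 4))*n(2) = (14*√(10 + 4))*4 = (14*√14)*4 = 56*√14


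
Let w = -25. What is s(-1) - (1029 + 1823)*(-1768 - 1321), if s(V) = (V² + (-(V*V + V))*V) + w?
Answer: 8809804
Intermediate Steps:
s(V) = -25 + V² + V*(-V - V²) (s(V) = (V² + (-(V*V + V))*V) - 25 = (V² + (-(V² + V))*V) - 25 = (V² + (-(V + V²))*V) - 25 = (V² + (-V - V²)*V) - 25 = (V² + V*(-V - V²)) - 25 = -25 + V² + V*(-V - V²))
s(-1) - (1029 + 1823)*(-1768 - 1321) = (-25 - 1*(-1)³) - (1029 + 1823)*(-1768 - 1321) = (-25 - 1*(-1)) - 2852*(-3089) = (-25 + 1) - 1*(-8809828) = -24 + 8809828 = 8809804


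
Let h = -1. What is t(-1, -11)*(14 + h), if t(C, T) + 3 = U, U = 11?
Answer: 104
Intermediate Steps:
t(C, T) = 8 (t(C, T) = -3 + 11 = 8)
t(-1, -11)*(14 + h) = 8*(14 - 1) = 8*13 = 104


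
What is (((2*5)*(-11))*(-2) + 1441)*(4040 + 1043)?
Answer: 8442863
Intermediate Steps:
(((2*5)*(-11))*(-2) + 1441)*(4040 + 1043) = ((10*(-11))*(-2) + 1441)*5083 = (-110*(-2) + 1441)*5083 = (220 + 1441)*5083 = 1661*5083 = 8442863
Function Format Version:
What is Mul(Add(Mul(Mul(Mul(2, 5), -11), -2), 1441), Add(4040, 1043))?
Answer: 8442863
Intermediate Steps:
Mul(Add(Mul(Mul(Mul(2, 5), -11), -2), 1441), Add(4040, 1043)) = Mul(Add(Mul(Mul(10, -11), -2), 1441), 5083) = Mul(Add(Mul(-110, -2), 1441), 5083) = Mul(Add(220, 1441), 5083) = Mul(1661, 5083) = 8442863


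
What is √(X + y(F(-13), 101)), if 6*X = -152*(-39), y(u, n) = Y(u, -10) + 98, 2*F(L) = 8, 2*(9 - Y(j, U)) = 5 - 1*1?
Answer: √1093 ≈ 33.061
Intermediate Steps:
Y(j, U) = 7 (Y(j, U) = 9 - (5 - 1*1)/2 = 9 - (5 - 1)/2 = 9 - ½*4 = 9 - 2 = 7)
F(L) = 4 (F(L) = (½)*8 = 4)
y(u, n) = 105 (y(u, n) = 7 + 98 = 105)
X = 988 (X = (-152*(-39))/6 = (⅙)*5928 = 988)
√(X + y(F(-13), 101)) = √(988 + 105) = √1093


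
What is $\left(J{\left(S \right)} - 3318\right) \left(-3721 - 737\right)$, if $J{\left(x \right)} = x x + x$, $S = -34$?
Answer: $9789768$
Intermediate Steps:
$J{\left(x \right)} = x + x^{2}$ ($J{\left(x \right)} = x^{2} + x = x + x^{2}$)
$\left(J{\left(S \right)} - 3318\right) \left(-3721 - 737\right) = \left(- 34 \left(1 - 34\right) - 3318\right) \left(-3721 - 737\right) = \left(\left(-34\right) \left(-33\right) - 3318\right) \left(-4458\right) = \left(1122 - 3318\right) \left(-4458\right) = \left(-2196\right) \left(-4458\right) = 9789768$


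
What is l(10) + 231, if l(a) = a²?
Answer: 331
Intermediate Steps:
l(10) + 231 = 10² + 231 = 100 + 231 = 331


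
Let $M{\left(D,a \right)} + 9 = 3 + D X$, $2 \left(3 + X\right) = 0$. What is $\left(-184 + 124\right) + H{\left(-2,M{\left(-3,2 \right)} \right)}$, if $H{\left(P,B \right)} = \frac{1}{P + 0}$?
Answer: $- \frac{121}{2} \approx -60.5$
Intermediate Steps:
$X = -3$ ($X = -3 + \frac{1}{2} \cdot 0 = -3 + 0 = -3$)
$M{\left(D,a \right)} = -6 - 3 D$ ($M{\left(D,a \right)} = -9 + \left(3 + D \left(-3\right)\right) = -9 - \left(-3 + 3 D\right) = -6 - 3 D$)
$H{\left(P,B \right)} = \frac{1}{P}$
$\left(-184 + 124\right) + H{\left(-2,M{\left(-3,2 \right)} \right)} = \left(-184 + 124\right) + \frac{1}{-2} = -60 - \frac{1}{2} = - \frac{121}{2}$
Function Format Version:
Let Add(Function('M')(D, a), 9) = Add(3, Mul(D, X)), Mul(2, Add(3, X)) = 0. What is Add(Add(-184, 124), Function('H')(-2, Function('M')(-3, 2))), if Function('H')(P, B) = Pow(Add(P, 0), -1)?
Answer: Rational(-121, 2) ≈ -60.500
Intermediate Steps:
X = -3 (X = Add(-3, Mul(Rational(1, 2), 0)) = Add(-3, 0) = -3)
Function('M')(D, a) = Add(-6, Mul(-3, D)) (Function('M')(D, a) = Add(-9, Add(3, Mul(D, -3))) = Add(-9, Add(3, Mul(-3, D))) = Add(-6, Mul(-3, D)))
Function('H')(P, B) = Pow(P, -1)
Add(Add(-184, 124), Function('H')(-2, Function('M')(-3, 2))) = Add(Add(-184, 124), Pow(-2, -1)) = Add(-60, Rational(-1, 2)) = Rational(-121, 2)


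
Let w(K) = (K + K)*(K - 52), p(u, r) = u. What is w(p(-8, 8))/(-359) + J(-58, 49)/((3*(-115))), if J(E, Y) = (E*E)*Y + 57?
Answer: -59527787/123855 ≈ -480.63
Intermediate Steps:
J(E, Y) = 57 + Y*E**2 (J(E, Y) = E**2*Y + 57 = Y*E**2 + 57 = 57 + Y*E**2)
w(K) = 2*K*(-52 + K) (w(K) = (2*K)*(-52 + K) = 2*K*(-52 + K))
w(p(-8, 8))/(-359) + J(-58, 49)/((3*(-115))) = (2*(-8)*(-52 - 8))/(-359) + (57 + 49*(-58)**2)/((3*(-115))) = (2*(-8)*(-60))*(-1/359) + (57 + 49*3364)/(-345) = 960*(-1/359) + (57 + 164836)*(-1/345) = -960/359 + 164893*(-1/345) = -960/359 - 164893/345 = -59527787/123855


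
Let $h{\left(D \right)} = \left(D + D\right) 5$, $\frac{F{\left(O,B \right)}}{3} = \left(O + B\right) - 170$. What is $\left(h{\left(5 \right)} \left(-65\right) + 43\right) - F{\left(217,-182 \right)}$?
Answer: $-2802$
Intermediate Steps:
$F{\left(O,B \right)} = -510 + 3 B + 3 O$ ($F{\left(O,B \right)} = 3 \left(\left(O + B\right) - 170\right) = 3 \left(\left(B + O\right) - 170\right) = 3 \left(-170 + B + O\right) = -510 + 3 B + 3 O$)
$h{\left(D \right)} = 10 D$ ($h{\left(D \right)} = 2 D 5 = 10 D$)
$\left(h{\left(5 \right)} \left(-65\right) + 43\right) - F{\left(217,-182 \right)} = \left(10 \cdot 5 \left(-65\right) + 43\right) - \left(-510 + 3 \left(-182\right) + 3 \cdot 217\right) = \left(50 \left(-65\right) + 43\right) - \left(-510 - 546 + 651\right) = \left(-3250 + 43\right) - -405 = -3207 + 405 = -2802$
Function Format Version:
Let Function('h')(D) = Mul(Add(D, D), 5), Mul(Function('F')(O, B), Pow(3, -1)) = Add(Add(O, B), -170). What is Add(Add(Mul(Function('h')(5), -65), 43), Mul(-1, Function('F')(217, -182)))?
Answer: -2802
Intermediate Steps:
Function('F')(O, B) = Add(-510, Mul(3, B), Mul(3, O)) (Function('F')(O, B) = Mul(3, Add(Add(O, B), -170)) = Mul(3, Add(Add(B, O), -170)) = Mul(3, Add(-170, B, O)) = Add(-510, Mul(3, B), Mul(3, O)))
Function('h')(D) = Mul(10, D) (Function('h')(D) = Mul(Mul(2, D), 5) = Mul(10, D))
Add(Add(Mul(Function('h')(5), -65), 43), Mul(-1, Function('F')(217, -182))) = Add(Add(Mul(Mul(10, 5), -65), 43), Mul(-1, Add(-510, Mul(3, -182), Mul(3, 217)))) = Add(Add(Mul(50, -65), 43), Mul(-1, Add(-510, -546, 651))) = Add(Add(-3250, 43), Mul(-1, -405)) = Add(-3207, 405) = -2802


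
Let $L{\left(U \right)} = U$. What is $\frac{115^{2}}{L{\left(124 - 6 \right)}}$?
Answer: $\frac{13225}{118} \approx 112.08$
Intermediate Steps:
$\frac{115^{2}}{L{\left(124 - 6 \right)}} = \frac{115^{2}}{124 - 6} = \frac{13225}{124 - 6} = \frac{13225}{118}$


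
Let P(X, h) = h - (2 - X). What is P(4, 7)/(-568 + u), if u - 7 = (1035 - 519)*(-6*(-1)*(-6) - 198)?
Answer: -3/40435 ≈ -7.4193e-5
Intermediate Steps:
P(X, h) = -2 + X + h (P(X, h) = h + (-2 + X) = -2 + X + h)
u = -120737 (u = 7 + (1035 - 519)*(-6*(-1)*(-6) - 198) = 7 + 516*(6*(-6) - 198) = 7 + 516*(-36 - 198) = 7 + 516*(-234) = 7 - 120744 = -120737)
P(4, 7)/(-568 + u) = (-2 + 4 + 7)/(-568 - 120737) = 9/(-121305) = 9*(-1/121305) = -3/40435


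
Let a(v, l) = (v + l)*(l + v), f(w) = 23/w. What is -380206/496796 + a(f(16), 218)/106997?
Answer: -1072561587369/3401963623168 ≈ -0.31528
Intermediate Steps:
a(v, l) = (l + v)**2 (a(v, l) = (l + v)*(l + v) = (l + v)**2)
-380206/496796 + a(f(16), 218)/106997 = -380206/496796 + (218 + 23/16)**2/106997 = -380206*1/496796 + (218 + 23*(1/16))**2*(1/106997) = -190103/248398 + (218 + 23/16)**2*(1/106997) = -190103/248398 + (3511/16)**2*(1/106997) = -190103/248398 + (12327121/256)*(1/106997) = -190103/248398 + 12327121/27391232 = -1072561587369/3401963623168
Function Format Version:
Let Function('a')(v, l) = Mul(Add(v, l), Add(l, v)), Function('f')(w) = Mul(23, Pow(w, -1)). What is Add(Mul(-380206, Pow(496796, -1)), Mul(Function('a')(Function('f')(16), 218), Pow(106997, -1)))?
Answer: Rational(-1072561587369, 3401963623168) ≈ -0.31528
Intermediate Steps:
Function('a')(v, l) = Pow(Add(l, v), 2) (Function('a')(v, l) = Mul(Add(l, v), Add(l, v)) = Pow(Add(l, v), 2))
Add(Mul(-380206, Pow(496796, -1)), Mul(Function('a')(Function('f')(16), 218), Pow(106997, -1))) = Add(Mul(-380206, Pow(496796, -1)), Mul(Pow(Add(218, Mul(23, Pow(16, -1))), 2), Pow(106997, -1))) = Add(Mul(-380206, Rational(1, 496796)), Mul(Pow(Add(218, Mul(23, Rational(1, 16))), 2), Rational(1, 106997))) = Add(Rational(-190103, 248398), Mul(Pow(Add(218, Rational(23, 16)), 2), Rational(1, 106997))) = Add(Rational(-190103, 248398), Mul(Pow(Rational(3511, 16), 2), Rational(1, 106997))) = Add(Rational(-190103, 248398), Mul(Rational(12327121, 256), Rational(1, 106997))) = Add(Rational(-190103, 248398), Rational(12327121, 27391232)) = Rational(-1072561587369, 3401963623168)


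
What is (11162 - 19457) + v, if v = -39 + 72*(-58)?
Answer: -12510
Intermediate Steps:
v = -4215 (v = -39 - 4176 = -4215)
(11162 - 19457) + v = (11162 - 19457) - 4215 = -8295 - 4215 = -12510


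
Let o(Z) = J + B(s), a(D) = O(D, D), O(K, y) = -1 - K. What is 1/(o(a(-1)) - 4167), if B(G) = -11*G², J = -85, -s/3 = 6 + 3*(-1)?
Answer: -1/5143 ≈ -0.00019444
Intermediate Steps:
s = -9 (s = -3*(6 + 3*(-1)) = -3*(6 - 3) = -3*3 = -9)
a(D) = -1 - D
o(Z) = -976 (o(Z) = -85 - 11*(-9)² = -85 - 11*81 = -85 - 891 = -976)
1/(o(a(-1)) - 4167) = 1/(-976 - 4167) = 1/(-5143) = -1/5143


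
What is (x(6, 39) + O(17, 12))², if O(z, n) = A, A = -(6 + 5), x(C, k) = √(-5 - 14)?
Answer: (11 - I*√19)² ≈ 102.0 - 95.896*I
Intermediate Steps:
x(C, k) = I*√19 (x(C, k) = √(-19) = I*√19)
A = -11 (A = -1*11 = -11)
O(z, n) = -11
(x(6, 39) + O(17, 12))² = (I*√19 - 11)² = (-11 + I*√19)²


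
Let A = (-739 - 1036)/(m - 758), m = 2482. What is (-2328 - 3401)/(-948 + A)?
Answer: 9876796/1636127 ≈ 6.0367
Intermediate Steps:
A = -1775/1724 (A = (-739 - 1036)/(2482 - 758) = -1775/1724 ≈ -1.0296)
(-2328 - 3401)/(-948 + A) = (-2328 - 3401)/(-948 - 1775/1724) = -5729/(-1636127/1724) = -5729*(-1724/1636127) = 9876796/1636127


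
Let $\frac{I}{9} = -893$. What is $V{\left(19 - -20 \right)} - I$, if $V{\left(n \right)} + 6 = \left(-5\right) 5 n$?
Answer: $7056$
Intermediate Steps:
$I = -8037$ ($I = 9 \left(-893\right) = -8037$)
$V{\left(n \right)} = -6 - 25 n$ ($V{\left(n \right)} = -6 + \left(-5\right) 5 n = -6 - 25 n$)
$V{\left(19 - -20 \right)} - I = \left(-6 - 25 \left(19 - -20\right)\right) - -8037 = \left(-6 - 25 \left(19 + 20\right)\right) + 8037 = \left(-6 - 975\right) + 8037 = -981 + 8037 = 7056$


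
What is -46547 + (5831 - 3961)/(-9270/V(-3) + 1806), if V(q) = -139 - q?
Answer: -5931962161/127443 ≈ -46546.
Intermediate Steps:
-46547 + (5831 - 3961)/(-9270/V(-3) + 1806) = -46547 + (5831 - 3961)/(-9270/(-139 - 1*(-3)) + 1806) = -46547 + 1870/(-9270/(-139 + 3) + 1806) = -46547 + 1870/(-9270/(-136) + 1806) = -46547 + 1870/(-9270*(-1/136) + 1806) = -46547 + 1870/(4635/68 + 1806) = -46547 + 1870/(127443/68) = -46547 + 1870*(68/127443) = -46547 + 127160/127443 = -5931962161/127443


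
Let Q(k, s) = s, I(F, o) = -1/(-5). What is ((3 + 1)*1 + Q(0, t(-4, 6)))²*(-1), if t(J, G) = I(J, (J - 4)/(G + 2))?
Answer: -441/25 ≈ -17.640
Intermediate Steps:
I(F, o) = ⅕ (I(F, o) = -1*(-⅕) = ⅕)
t(J, G) = ⅕
((3 + 1)*1 + Q(0, t(-4, 6)))²*(-1) = ((3 + 1)*1 + ⅕)²*(-1) = (4*1 + ⅕)²*(-1) = (4 + ⅕)²*(-1) = (21/5)²*(-1) = (441/25)*(-1) = -441/25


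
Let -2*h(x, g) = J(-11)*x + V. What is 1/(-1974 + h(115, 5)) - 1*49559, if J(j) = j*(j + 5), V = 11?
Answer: -572356893/11549 ≈ -49559.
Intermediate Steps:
J(j) = j*(5 + j)
h(x, g) = -11/2 - 33*x (h(x, g) = -((-11*(5 - 11))*x + 11)/2 = -((-11*(-6))*x + 11)/2 = -(66*x + 11)/2 = -(11 + 66*x)/2 = -11/2 - 33*x)
1/(-1974 + h(115, 5)) - 1*49559 = 1/(-1974 + (-11/2 - 33*115)) - 1*49559 = 1/(-1974 + (-11/2 - 3795)) - 49559 = 1/(-1974 - 7601/2) - 49559 = 1/(-11549/2) - 49559 = -2/11549 - 49559 = -572356893/11549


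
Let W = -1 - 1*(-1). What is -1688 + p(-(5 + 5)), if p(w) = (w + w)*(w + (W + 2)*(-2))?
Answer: -1408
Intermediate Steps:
W = 0 (W = -1 + 1 = 0)
p(w) = 2*w*(-4 + w) (p(w) = (w + w)*(w + (0 + 2)*(-2)) = (2*w)*(w + 2*(-2)) = (2*w)*(w - 4) = (2*w)*(-4 + w) = 2*w*(-4 + w))
-1688 + p(-(5 + 5)) = -1688 + 2*(-(5 + 5))*(-4 - (5 + 5)) = -1688 + 2*(-1*10)*(-4 - 1*10) = -1688 + 2*(-10)*(-4 - 10) = -1688 + 2*(-10)*(-14) = -1688 + 280 = -1408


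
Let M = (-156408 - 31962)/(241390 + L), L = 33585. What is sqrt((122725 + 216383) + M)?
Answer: sqrt(1025613127196070)/54995 ≈ 582.33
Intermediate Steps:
M = -37674/54995 (M = (-156408 - 31962)/(241390 + 33585) = -188370/274975 = -188370*1/274975 = -37674/54995 ≈ -0.68504)
sqrt((122725 + 216383) + M) = sqrt((122725 + 216383) - 37674/54995) = sqrt(339108 - 37674/54995) = sqrt(18649206786/54995) = sqrt(1025613127196070)/54995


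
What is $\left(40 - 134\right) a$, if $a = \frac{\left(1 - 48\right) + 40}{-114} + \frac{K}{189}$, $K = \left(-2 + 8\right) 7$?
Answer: $- \frac{4559}{171} \approx -26.661$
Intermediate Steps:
$K = 42$ ($K = 6 \cdot 7 = 42$)
$a = \frac{97}{342}$ ($a = \frac{\left(1 - 48\right) + 40}{-114} + \frac{42}{189} = \left(\left(1 - 48\right) + 40\right) \left(- \frac{1}{114}\right) + 42 \cdot \frac{1}{189} = \left(\left(1 - 48\right) + 40\right) \left(- \frac{1}{114}\right) + \frac{2}{9} = \left(-47 + 40\right) \left(- \frac{1}{114}\right) + \frac{2}{9} = \left(-7\right) \left(- \frac{1}{114}\right) + \frac{2}{9} = \frac{7}{114} + \frac{2}{9} = \frac{97}{342} \approx 0.28363$)
$\left(40 - 134\right) a = \left(40 - 134\right) \frac{97}{342} = \left(-94\right) \frac{97}{342} = - \frac{4559}{171}$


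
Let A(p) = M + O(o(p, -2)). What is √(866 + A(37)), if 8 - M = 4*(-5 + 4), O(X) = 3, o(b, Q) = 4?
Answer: √881 ≈ 29.682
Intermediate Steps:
M = 12 (M = 8 - 4*(-5 + 4) = 8 - 4*(-1) = 8 - 1*(-4) = 8 + 4 = 12)
A(p) = 15 (A(p) = 12 + 3 = 15)
√(866 + A(37)) = √(866 + 15) = √881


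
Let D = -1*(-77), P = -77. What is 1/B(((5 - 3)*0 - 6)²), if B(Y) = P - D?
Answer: -1/154 ≈ -0.0064935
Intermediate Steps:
D = 77
B(Y) = -154 (B(Y) = -77 - 1*77 = -77 - 77 = -154)
1/B(((5 - 3)*0 - 6)²) = 1/(-154) = -1/154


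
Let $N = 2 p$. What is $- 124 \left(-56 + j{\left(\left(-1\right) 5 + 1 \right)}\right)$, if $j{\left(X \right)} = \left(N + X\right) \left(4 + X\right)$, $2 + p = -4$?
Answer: $6944$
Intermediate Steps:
$p = -6$ ($p = -2 - 4 = -6$)
$N = -12$ ($N = 2 \left(-6\right) = -12$)
$j{\left(X \right)} = \left(-12 + X\right) \left(4 + X\right)$
$- 124 \left(-56 + j{\left(\left(-1\right) 5 + 1 \right)}\right) = - 124 \left(-56 - \left(48 - \left(\left(-1\right) 5 + 1\right)^{2} + 8 \left(\left(-1\right) 5 + 1\right)\right)\right) = - 124 \left(-56 - \left(48 - \left(-5 + 1\right)^{2} + 8 \left(-5 + 1\right)\right)\right) = - 124 \left(-56 - \left(16 - 16\right)\right) = - 124 \left(-56 + \left(-48 + 16 + 32\right)\right) = - 124 \left(-56 + 0\right) = \left(-124\right) \left(-56\right) = 6944$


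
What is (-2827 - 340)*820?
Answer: -2596940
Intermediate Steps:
(-2827 - 340)*820 = -3167*820 = -2596940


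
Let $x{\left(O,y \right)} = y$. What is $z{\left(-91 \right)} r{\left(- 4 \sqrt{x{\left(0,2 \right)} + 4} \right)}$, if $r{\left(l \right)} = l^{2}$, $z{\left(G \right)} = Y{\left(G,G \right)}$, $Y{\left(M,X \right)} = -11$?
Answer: $-1056$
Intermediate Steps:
$z{\left(G \right)} = -11$
$z{\left(-91 \right)} r{\left(- 4 \sqrt{x{\left(0,2 \right)} + 4} \right)} = - 11 \left(- 4 \sqrt{2 + 4}\right)^{2} = - 11 \left(- 4 \sqrt{6}\right)^{2} = \left(-11\right) 96 = -1056$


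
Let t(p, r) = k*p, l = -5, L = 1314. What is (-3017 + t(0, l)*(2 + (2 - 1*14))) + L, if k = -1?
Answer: -1703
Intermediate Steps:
t(p, r) = -p
(-3017 + t(0, l)*(2 + (2 - 1*14))) + L = (-3017 + (-1*0)*(2 + (2 - 1*14))) + 1314 = (-3017 + 0*(2 + (2 - 14))) + 1314 = (-3017 + 0*(2 - 12)) + 1314 = (-3017 + 0*(-10)) + 1314 = (-3017 + 0) + 1314 = -3017 + 1314 = -1703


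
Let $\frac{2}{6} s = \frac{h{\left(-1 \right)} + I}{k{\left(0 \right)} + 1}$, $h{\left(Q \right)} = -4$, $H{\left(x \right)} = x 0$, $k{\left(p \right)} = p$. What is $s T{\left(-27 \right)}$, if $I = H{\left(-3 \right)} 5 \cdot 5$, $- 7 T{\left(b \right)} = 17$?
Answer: $\frac{204}{7} \approx 29.143$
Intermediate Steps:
$T{\left(b \right)} = - \frac{17}{7}$ ($T{\left(b \right)} = \left(- \frac{1}{7}\right) 17 = - \frac{17}{7}$)
$H{\left(x \right)} = 0$
$I = 0$ ($I = 0 \cdot 5 \cdot 5 = 0 \cdot 25 = 0$)
$s = -12$ ($s = 3 \frac{-4 + 0}{0 + 1} = 3 \left(- \frac{4}{1}\right) = 3 \left(\left(-4\right) 1\right) = 3 \left(-4\right) = -12$)
$s T{\left(-27 \right)} = \left(-12\right) \left(- \frac{17}{7}\right) = \frac{204}{7}$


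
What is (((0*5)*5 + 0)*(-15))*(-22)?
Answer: 0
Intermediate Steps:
(((0*5)*5 + 0)*(-15))*(-22) = ((0*5 + 0)*(-15))*(-22) = ((0 + 0)*(-15))*(-22) = (0*(-15))*(-22) = 0*(-22) = 0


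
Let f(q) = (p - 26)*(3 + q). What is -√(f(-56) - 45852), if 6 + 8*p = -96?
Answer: -I*√175193/2 ≈ -209.28*I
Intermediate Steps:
p = -51/4 (p = -¾ + (⅛)*(-96) = -¾ - 12 = -51/4 ≈ -12.750)
f(q) = -465/4 - 155*q/4 (f(q) = (-51/4 - 26)*(3 + q) = -155*(3 + q)/4 = -465/4 - 155*q/4)
-√(f(-56) - 45852) = -√((-465/4 - 155/4*(-56)) - 45852) = -√((-465/4 + 2170) - 45852) = -√(8215/4 - 45852) = -√(-175193/4) = -I*√175193/2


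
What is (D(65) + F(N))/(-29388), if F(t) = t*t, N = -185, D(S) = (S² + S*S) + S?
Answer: -10685/7347 ≈ -1.4543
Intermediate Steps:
D(S) = S + 2*S² (D(S) = (S² + S²) + S = 2*S² + S = S + 2*S²)
F(t) = t²
(D(65) + F(N))/(-29388) = (65*(1 + 2*65) + (-185)²)/(-29388) = (65*(1 + 130) + 34225)*(-1/29388) = (65*131 + 34225)*(-1/29388) = (8515 + 34225)*(-1/29388) = 42740*(-1/29388) = -10685/7347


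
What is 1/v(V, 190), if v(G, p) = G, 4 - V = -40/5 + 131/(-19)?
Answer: 19/359 ≈ 0.052925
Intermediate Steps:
V = 359/19 (V = 4 - (-40/5 + 131/(-19)) = 4 - (-40*1/5 + 131*(-1/19)) = 4 - (-8 - 131/19) = 4 - 1*(-283/19) = 4 + 283/19 = 359/19 ≈ 18.895)
1/v(V, 190) = 1/(359/19) = 19/359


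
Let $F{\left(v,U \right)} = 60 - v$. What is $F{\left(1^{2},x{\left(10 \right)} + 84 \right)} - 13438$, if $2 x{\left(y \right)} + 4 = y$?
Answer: $-13379$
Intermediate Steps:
$x{\left(y \right)} = -2 + \frac{y}{2}$
$F{\left(1^{2},x{\left(10 \right)} + 84 \right)} - 13438 = \left(60 - 1^{2}\right) - 13438 = \left(60 - 1\right) - 13438 = 59 - 13438 = -13379$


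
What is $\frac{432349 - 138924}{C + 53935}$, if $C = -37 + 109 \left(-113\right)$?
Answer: $\frac{293425}{41581} \approx 7.0567$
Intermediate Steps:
$C = -12354$ ($C = -37 - 12317 = -12354$)
$\frac{432349 - 138924}{C + 53935} = \frac{432349 - 138924}{-12354 + 53935} = \frac{293425}{41581}$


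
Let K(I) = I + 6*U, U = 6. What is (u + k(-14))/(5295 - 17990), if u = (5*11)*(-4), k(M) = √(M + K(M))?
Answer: 44/2539 - 2*√2/12695 ≈ 0.017107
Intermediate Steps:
K(I) = 36 + I (K(I) = I + 6*6 = I + 36 = 36 + I)
k(M) = √(36 + 2*M) (k(M) = √(M + (36 + M)) = √(36 + 2*M))
u = -220 (u = 55*(-4) = -220)
(u + k(-14))/(5295 - 17990) = (-220 + √(36 + 2*(-14)))/(5295 - 17990) = (-220 + √(36 - 28))/(-12695) = (-220 + √8)*(-1/12695) = (-220 + 2*√2)*(-1/12695) = 44/2539 - 2*√2/12695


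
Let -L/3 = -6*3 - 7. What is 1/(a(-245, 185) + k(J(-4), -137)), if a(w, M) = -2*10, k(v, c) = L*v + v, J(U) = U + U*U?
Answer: 1/892 ≈ 0.0011211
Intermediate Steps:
J(U) = U + U²
L = 75 (L = -3*(-6*3 - 7) = -3*(-18 - 7) = -3*(-25) = 75)
k(v, c) = 76*v (k(v, c) = 75*v + v = 76*v)
a(w, M) = -20
1/(a(-245, 185) + k(J(-4), -137)) = 1/(-20 + 76*(-4*(1 - 4))) = 1/(-20 + 76*(-4*(-3))) = 1/(-20 + 76*12) = 1/(-20 + 912) = 1/892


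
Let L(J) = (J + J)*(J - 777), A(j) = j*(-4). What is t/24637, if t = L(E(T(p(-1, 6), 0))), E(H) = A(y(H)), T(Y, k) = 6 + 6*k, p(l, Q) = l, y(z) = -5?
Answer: -30280/24637 ≈ -1.2290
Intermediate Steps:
A(j) = -4*j
E(H) = 20 (E(H) = -4*(-5) = 20)
L(J) = 2*J*(-777 + J) (L(J) = (2*J)*(-777 + J) = 2*J*(-777 + J))
t = -30280 (t = 2*20*(-777 + 20) = 2*20*(-757) = -30280)
t/24637 = -30280/24637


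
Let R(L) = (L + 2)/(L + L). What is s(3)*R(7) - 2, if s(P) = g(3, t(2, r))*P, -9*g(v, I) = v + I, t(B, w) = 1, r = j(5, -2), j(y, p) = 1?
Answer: -20/7 ≈ -2.8571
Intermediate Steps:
r = 1
R(L) = (2 + L)/(2*L) (R(L) = (2 + L)/((2*L)) = (2 + L)*(1/(2*L)) = (2 + L)/(2*L))
g(v, I) = -I/9 - v/9 (g(v, I) = -(v + I)/9 = -(I + v)/9 = -I/9 - v/9)
s(P) = -4*P/9 (s(P) = (-⅑*1 - ⅑*3)*P = (-⅑ - ⅓)*P = -4*P/9)
s(3)*R(7) - 2 = (-4/9*3)*((½)*(2 + 7)/7) - 2 = -2*9/(3*7) - 2 = -4/3*9/14 - 2 = -6/7 - 2 = -20/7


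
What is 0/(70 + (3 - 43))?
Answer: 0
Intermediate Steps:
0/(70 + (3 - 43)) = 0/(70 - 40) = 0/30 = (1/30)*0 = 0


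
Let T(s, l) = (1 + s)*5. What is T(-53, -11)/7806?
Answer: -130/3903 ≈ -0.033308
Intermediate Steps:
T(s, l) = 5 + 5*s
T(-53, -11)/7806 = (5 + 5*(-53))/7806 = (5 - 265)*(1/7806) = -260*1/7806 = -130/3903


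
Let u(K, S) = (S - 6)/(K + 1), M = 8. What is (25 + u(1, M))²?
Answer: 676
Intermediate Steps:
u(K, S) = (-6 + S)/(1 + K)
(25 + u(1, M))² = (25 + (-6 + 8)/(1 + 1))² = (25 + 2/2)² = (25 + (½)*2)² = (25 + 1)² = 26² = 676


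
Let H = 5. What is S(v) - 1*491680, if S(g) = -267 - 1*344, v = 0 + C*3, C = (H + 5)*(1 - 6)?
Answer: -492291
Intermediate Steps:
C = -50 (C = (5 + 5)*(1 - 6) = 10*(-5) = -50)
v = -150 (v = 0 - 50*3 = 0 - 150 = -150)
S(g) = -611 (S(g) = -267 - 344 = -611)
S(v) - 1*491680 = -611 - 1*491680 = -611 - 491680 = -492291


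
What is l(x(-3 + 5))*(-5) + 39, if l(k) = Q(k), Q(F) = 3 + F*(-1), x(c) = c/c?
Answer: 29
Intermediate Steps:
x(c) = 1
Q(F) = 3 - F
l(k) = 3 - k
l(x(-3 + 5))*(-5) + 39 = (3 - 1*1)*(-5) + 39 = (3 - 1)*(-5) + 39 = 2*(-5) + 39 = -10 + 39 = 29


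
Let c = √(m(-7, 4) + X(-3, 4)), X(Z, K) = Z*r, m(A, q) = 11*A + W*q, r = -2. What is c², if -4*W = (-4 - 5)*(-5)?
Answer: -116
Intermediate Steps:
W = -45/4 (W = -(-4 - 5)*(-5)/4 = -(-9)*(-5)/4 = -¼*45 = -45/4 ≈ -11.250)
m(A, q) = 11*A - 45*q/4
X(Z, K) = -2*Z (X(Z, K) = Z*(-2) = -2*Z)
c = 2*I*√29 (c = √((11*(-7) - 45/4*4) - 2*(-3)) = √((-77 - 45) + 6) = √(-122 + 6) = √(-116) = 2*I*√29 ≈ 10.77*I)
c² = (2*I*√29)² = -116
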